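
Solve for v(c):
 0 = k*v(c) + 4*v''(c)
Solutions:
 v(c) = C1*exp(-c*sqrt(-k)/2) + C2*exp(c*sqrt(-k)/2)


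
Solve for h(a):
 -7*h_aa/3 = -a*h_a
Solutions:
 h(a) = C1 + C2*erfi(sqrt(42)*a/14)


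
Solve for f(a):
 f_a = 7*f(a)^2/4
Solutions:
 f(a) = -4/(C1 + 7*a)


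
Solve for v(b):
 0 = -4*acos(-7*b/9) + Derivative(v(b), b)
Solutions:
 v(b) = C1 + 4*b*acos(-7*b/9) + 4*sqrt(81 - 49*b^2)/7


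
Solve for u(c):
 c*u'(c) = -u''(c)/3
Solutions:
 u(c) = C1 + C2*erf(sqrt(6)*c/2)


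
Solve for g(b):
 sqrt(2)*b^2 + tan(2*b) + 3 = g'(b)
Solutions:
 g(b) = C1 + sqrt(2)*b^3/3 + 3*b - log(cos(2*b))/2


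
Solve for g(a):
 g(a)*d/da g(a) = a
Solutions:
 g(a) = -sqrt(C1 + a^2)
 g(a) = sqrt(C1 + a^2)


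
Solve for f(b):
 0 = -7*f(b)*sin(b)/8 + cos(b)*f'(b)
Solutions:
 f(b) = C1/cos(b)^(7/8)


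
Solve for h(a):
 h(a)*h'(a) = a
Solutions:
 h(a) = -sqrt(C1 + a^2)
 h(a) = sqrt(C1 + a^2)


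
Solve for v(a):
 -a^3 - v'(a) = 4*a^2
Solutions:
 v(a) = C1 - a^4/4 - 4*a^3/3


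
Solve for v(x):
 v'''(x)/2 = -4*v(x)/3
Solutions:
 v(x) = C3*exp(-2*3^(2/3)*x/3) + (C1*sin(3^(1/6)*x) + C2*cos(3^(1/6)*x))*exp(3^(2/3)*x/3)


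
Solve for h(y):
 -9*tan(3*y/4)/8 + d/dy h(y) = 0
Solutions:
 h(y) = C1 - 3*log(cos(3*y/4))/2


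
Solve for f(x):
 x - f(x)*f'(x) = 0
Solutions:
 f(x) = -sqrt(C1 + x^2)
 f(x) = sqrt(C1 + x^2)


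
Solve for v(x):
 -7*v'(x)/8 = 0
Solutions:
 v(x) = C1


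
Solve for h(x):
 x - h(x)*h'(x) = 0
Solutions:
 h(x) = -sqrt(C1 + x^2)
 h(x) = sqrt(C1 + x^2)


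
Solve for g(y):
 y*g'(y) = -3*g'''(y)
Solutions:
 g(y) = C1 + Integral(C2*airyai(-3^(2/3)*y/3) + C3*airybi(-3^(2/3)*y/3), y)


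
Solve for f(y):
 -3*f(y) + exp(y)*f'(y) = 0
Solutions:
 f(y) = C1*exp(-3*exp(-y))


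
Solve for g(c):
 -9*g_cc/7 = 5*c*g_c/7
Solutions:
 g(c) = C1 + C2*erf(sqrt(10)*c/6)


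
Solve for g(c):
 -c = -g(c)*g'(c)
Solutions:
 g(c) = -sqrt(C1 + c^2)
 g(c) = sqrt(C1 + c^2)


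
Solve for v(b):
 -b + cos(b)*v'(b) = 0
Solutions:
 v(b) = C1 + Integral(b/cos(b), b)


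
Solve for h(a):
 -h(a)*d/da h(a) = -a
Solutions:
 h(a) = -sqrt(C1 + a^2)
 h(a) = sqrt(C1 + a^2)


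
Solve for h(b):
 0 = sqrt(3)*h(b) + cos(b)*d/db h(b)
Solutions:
 h(b) = C1*(sin(b) - 1)^(sqrt(3)/2)/(sin(b) + 1)^(sqrt(3)/2)


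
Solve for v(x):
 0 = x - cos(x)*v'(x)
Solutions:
 v(x) = C1 + Integral(x/cos(x), x)


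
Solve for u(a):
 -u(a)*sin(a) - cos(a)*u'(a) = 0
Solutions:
 u(a) = C1*cos(a)


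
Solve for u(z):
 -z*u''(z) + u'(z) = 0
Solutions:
 u(z) = C1 + C2*z^2


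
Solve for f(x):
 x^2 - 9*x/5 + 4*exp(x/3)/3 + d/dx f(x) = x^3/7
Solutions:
 f(x) = C1 + x^4/28 - x^3/3 + 9*x^2/10 - 4*exp(x/3)


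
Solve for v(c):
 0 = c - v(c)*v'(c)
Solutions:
 v(c) = -sqrt(C1 + c^2)
 v(c) = sqrt(C1 + c^2)


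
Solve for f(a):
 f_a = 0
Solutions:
 f(a) = C1


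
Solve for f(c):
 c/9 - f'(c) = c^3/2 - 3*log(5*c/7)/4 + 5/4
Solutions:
 f(c) = C1 - c^4/8 + c^2/18 + 3*c*log(c)/4 - 2*c - 3*c*log(7)/4 + 3*c*log(5)/4


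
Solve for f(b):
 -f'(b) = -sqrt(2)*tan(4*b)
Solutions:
 f(b) = C1 - sqrt(2)*log(cos(4*b))/4


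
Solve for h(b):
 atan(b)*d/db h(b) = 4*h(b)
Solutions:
 h(b) = C1*exp(4*Integral(1/atan(b), b))


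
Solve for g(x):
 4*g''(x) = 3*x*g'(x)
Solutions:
 g(x) = C1 + C2*erfi(sqrt(6)*x/4)


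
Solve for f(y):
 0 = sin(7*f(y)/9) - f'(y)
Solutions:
 -y + 9*log(cos(7*f(y)/9) - 1)/14 - 9*log(cos(7*f(y)/9) + 1)/14 = C1


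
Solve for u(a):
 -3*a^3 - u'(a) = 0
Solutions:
 u(a) = C1 - 3*a^4/4


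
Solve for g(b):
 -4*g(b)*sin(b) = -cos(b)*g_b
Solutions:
 g(b) = C1/cos(b)^4


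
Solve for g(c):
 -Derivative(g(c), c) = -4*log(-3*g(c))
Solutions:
 -Integral(1/(log(-_y) + log(3)), (_y, g(c)))/4 = C1 - c


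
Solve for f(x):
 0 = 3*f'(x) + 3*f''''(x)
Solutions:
 f(x) = C1 + C4*exp(-x) + (C2*sin(sqrt(3)*x/2) + C3*cos(sqrt(3)*x/2))*exp(x/2)


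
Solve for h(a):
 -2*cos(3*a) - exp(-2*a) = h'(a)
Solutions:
 h(a) = C1 - 2*sin(3*a)/3 + exp(-2*a)/2


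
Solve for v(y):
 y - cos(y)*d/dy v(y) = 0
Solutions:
 v(y) = C1 + Integral(y/cos(y), y)


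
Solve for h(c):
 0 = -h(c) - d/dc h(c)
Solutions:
 h(c) = C1*exp(-c)


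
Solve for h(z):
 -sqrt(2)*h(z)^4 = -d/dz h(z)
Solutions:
 h(z) = (-1/(C1 + 3*sqrt(2)*z))^(1/3)
 h(z) = (-1/(C1 + sqrt(2)*z))^(1/3)*(-3^(2/3) - 3*3^(1/6)*I)/6
 h(z) = (-1/(C1 + sqrt(2)*z))^(1/3)*(-3^(2/3) + 3*3^(1/6)*I)/6


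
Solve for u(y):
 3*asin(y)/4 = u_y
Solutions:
 u(y) = C1 + 3*y*asin(y)/4 + 3*sqrt(1 - y^2)/4


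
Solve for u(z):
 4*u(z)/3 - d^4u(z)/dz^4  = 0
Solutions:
 u(z) = C1*exp(-sqrt(2)*3^(3/4)*z/3) + C2*exp(sqrt(2)*3^(3/4)*z/3) + C3*sin(sqrt(2)*3^(3/4)*z/3) + C4*cos(sqrt(2)*3^(3/4)*z/3)


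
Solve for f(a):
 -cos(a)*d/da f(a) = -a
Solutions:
 f(a) = C1 + Integral(a/cos(a), a)


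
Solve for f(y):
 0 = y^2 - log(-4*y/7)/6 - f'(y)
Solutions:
 f(y) = C1 + y^3/3 - y*log(-y)/6 + y*(-2*log(2) + 1 + log(7))/6


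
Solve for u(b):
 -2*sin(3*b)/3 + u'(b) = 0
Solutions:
 u(b) = C1 - 2*cos(3*b)/9


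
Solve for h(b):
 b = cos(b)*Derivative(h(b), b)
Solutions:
 h(b) = C1 + Integral(b/cos(b), b)


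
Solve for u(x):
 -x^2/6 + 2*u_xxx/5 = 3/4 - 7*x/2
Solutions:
 u(x) = C1 + C2*x + C3*x^2 + x^5/144 - 35*x^4/96 + 5*x^3/16


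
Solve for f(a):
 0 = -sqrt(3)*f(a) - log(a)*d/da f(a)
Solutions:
 f(a) = C1*exp(-sqrt(3)*li(a))


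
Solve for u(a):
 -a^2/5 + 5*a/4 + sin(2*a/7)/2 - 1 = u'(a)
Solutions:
 u(a) = C1 - a^3/15 + 5*a^2/8 - a - 7*cos(2*a/7)/4


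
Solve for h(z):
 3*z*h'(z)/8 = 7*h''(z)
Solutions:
 h(z) = C1 + C2*erfi(sqrt(21)*z/28)


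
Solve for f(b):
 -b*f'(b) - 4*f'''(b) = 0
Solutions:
 f(b) = C1 + Integral(C2*airyai(-2^(1/3)*b/2) + C3*airybi(-2^(1/3)*b/2), b)


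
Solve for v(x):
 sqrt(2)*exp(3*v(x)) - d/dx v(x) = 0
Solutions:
 v(x) = log(-1/(C1 + 3*sqrt(2)*x))/3
 v(x) = log((-1/(C1 + sqrt(2)*x))^(1/3)*(-3^(2/3) - 3*3^(1/6)*I)/6)
 v(x) = log((-1/(C1 + sqrt(2)*x))^(1/3)*(-3^(2/3) + 3*3^(1/6)*I)/6)


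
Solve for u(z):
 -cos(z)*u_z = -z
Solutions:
 u(z) = C1 + Integral(z/cos(z), z)


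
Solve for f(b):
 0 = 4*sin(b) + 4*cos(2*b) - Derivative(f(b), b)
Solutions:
 f(b) = C1 + 2*sin(2*b) - 4*cos(b)


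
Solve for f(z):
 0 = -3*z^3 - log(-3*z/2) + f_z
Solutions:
 f(z) = C1 + 3*z^4/4 + z*log(-z) + z*(-1 - log(2) + log(3))


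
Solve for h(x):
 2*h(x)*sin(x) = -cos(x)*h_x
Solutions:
 h(x) = C1*cos(x)^2


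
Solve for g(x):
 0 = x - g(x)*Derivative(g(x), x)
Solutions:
 g(x) = -sqrt(C1 + x^2)
 g(x) = sqrt(C1 + x^2)


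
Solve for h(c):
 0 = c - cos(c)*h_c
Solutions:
 h(c) = C1 + Integral(c/cos(c), c)


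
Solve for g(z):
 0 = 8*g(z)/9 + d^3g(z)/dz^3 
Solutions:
 g(z) = C3*exp(-2*3^(1/3)*z/3) + (C1*sin(3^(5/6)*z/3) + C2*cos(3^(5/6)*z/3))*exp(3^(1/3)*z/3)


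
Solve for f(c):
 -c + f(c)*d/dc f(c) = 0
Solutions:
 f(c) = -sqrt(C1 + c^2)
 f(c) = sqrt(C1 + c^2)


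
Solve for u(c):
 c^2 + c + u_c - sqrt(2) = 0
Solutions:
 u(c) = C1 - c^3/3 - c^2/2 + sqrt(2)*c


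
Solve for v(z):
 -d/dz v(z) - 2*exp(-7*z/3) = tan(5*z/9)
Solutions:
 v(z) = C1 - 9*log(tan(5*z/9)^2 + 1)/10 + 6*exp(-7*z/3)/7


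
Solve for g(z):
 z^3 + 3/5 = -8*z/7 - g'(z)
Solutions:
 g(z) = C1 - z^4/4 - 4*z^2/7 - 3*z/5


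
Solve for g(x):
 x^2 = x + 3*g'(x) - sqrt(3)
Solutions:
 g(x) = C1 + x^3/9 - x^2/6 + sqrt(3)*x/3


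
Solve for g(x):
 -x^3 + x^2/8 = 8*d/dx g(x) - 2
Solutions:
 g(x) = C1 - x^4/32 + x^3/192 + x/4


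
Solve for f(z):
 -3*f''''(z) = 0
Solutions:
 f(z) = C1 + C2*z + C3*z^2 + C4*z^3


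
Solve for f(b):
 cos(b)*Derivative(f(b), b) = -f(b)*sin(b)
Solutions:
 f(b) = C1*cos(b)


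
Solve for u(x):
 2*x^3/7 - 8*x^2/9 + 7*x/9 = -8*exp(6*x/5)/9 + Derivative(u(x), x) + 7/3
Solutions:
 u(x) = C1 + x^4/14 - 8*x^3/27 + 7*x^2/18 - 7*x/3 + 20*exp(6*x/5)/27


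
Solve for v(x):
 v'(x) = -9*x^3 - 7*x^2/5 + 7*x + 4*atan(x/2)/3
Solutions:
 v(x) = C1 - 9*x^4/4 - 7*x^3/15 + 7*x^2/2 + 4*x*atan(x/2)/3 - 4*log(x^2 + 4)/3


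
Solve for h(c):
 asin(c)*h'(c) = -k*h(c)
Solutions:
 h(c) = C1*exp(-k*Integral(1/asin(c), c))


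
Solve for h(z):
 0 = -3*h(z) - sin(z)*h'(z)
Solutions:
 h(z) = C1*(cos(z) + 1)^(3/2)/(cos(z) - 1)^(3/2)


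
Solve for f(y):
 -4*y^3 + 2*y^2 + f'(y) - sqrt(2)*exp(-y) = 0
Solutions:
 f(y) = C1 + y^4 - 2*y^3/3 - sqrt(2)*exp(-y)


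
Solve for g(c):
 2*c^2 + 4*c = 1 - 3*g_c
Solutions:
 g(c) = C1 - 2*c^3/9 - 2*c^2/3 + c/3


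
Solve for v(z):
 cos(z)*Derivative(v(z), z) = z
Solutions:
 v(z) = C1 + Integral(z/cos(z), z)


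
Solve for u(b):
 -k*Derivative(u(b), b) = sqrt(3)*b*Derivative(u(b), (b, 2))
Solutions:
 u(b) = C1 + b^(-sqrt(3)*re(k)/3 + 1)*(C2*sin(sqrt(3)*log(b)*Abs(im(k))/3) + C3*cos(sqrt(3)*log(b)*im(k)/3))


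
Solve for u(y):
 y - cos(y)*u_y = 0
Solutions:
 u(y) = C1 + Integral(y/cos(y), y)


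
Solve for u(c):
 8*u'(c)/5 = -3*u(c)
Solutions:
 u(c) = C1*exp(-15*c/8)


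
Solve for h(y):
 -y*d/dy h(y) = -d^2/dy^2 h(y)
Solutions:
 h(y) = C1 + C2*erfi(sqrt(2)*y/2)


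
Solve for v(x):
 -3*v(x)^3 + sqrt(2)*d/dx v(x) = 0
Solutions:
 v(x) = -sqrt(-1/(C1 + 3*sqrt(2)*x))
 v(x) = sqrt(-1/(C1 + 3*sqrt(2)*x))


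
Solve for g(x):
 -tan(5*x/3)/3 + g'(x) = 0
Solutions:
 g(x) = C1 - log(cos(5*x/3))/5


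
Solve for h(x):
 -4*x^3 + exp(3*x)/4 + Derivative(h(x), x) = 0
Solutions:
 h(x) = C1 + x^4 - exp(3*x)/12


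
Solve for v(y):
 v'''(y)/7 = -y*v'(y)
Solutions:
 v(y) = C1 + Integral(C2*airyai(-7^(1/3)*y) + C3*airybi(-7^(1/3)*y), y)


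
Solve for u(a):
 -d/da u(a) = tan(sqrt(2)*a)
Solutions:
 u(a) = C1 + sqrt(2)*log(cos(sqrt(2)*a))/2


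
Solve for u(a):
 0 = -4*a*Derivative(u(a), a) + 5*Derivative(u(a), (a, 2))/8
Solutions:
 u(a) = C1 + C2*erfi(4*sqrt(5)*a/5)


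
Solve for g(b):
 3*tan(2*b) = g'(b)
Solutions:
 g(b) = C1 - 3*log(cos(2*b))/2


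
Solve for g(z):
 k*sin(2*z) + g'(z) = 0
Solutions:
 g(z) = C1 + k*cos(2*z)/2


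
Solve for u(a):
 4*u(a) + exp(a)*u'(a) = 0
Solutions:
 u(a) = C1*exp(4*exp(-a))


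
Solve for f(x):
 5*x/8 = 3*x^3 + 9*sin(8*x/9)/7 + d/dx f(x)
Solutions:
 f(x) = C1 - 3*x^4/4 + 5*x^2/16 + 81*cos(8*x/9)/56


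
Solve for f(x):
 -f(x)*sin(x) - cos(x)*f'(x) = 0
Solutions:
 f(x) = C1*cos(x)


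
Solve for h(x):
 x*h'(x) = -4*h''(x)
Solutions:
 h(x) = C1 + C2*erf(sqrt(2)*x/4)


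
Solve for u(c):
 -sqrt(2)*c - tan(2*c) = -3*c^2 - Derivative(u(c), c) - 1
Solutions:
 u(c) = C1 - c^3 + sqrt(2)*c^2/2 - c - log(cos(2*c))/2


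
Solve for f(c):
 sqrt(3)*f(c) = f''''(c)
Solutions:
 f(c) = C1*exp(-3^(1/8)*c) + C2*exp(3^(1/8)*c) + C3*sin(3^(1/8)*c) + C4*cos(3^(1/8)*c)


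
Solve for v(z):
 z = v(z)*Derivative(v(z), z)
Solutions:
 v(z) = -sqrt(C1 + z^2)
 v(z) = sqrt(C1 + z^2)


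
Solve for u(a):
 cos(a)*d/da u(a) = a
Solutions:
 u(a) = C1 + Integral(a/cos(a), a)


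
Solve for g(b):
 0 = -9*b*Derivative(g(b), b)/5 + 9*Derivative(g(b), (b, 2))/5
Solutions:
 g(b) = C1 + C2*erfi(sqrt(2)*b/2)


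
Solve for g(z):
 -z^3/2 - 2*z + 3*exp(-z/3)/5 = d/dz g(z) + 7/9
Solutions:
 g(z) = C1 - z^4/8 - z^2 - 7*z/9 - 9*exp(-z/3)/5


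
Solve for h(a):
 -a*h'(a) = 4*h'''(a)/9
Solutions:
 h(a) = C1 + Integral(C2*airyai(-2^(1/3)*3^(2/3)*a/2) + C3*airybi(-2^(1/3)*3^(2/3)*a/2), a)


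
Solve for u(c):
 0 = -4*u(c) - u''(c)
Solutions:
 u(c) = C1*sin(2*c) + C2*cos(2*c)


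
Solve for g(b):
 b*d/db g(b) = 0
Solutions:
 g(b) = C1


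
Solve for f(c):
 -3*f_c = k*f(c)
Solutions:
 f(c) = C1*exp(-c*k/3)


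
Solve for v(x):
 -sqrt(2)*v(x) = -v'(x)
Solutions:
 v(x) = C1*exp(sqrt(2)*x)


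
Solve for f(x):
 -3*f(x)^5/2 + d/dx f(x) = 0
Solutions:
 f(x) = -(-1/(C1 + 6*x))^(1/4)
 f(x) = (-1/(C1 + 6*x))^(1/4)
 f(x) = -I*(-1/(C1 + 6*x))^(1/4)
 f(x) = I*(-1/(C1 + 6*x))^(1/4)


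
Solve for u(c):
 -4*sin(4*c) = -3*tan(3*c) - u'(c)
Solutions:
 u(c) = C1 + log(cos(3*c)) - cos(4*c)


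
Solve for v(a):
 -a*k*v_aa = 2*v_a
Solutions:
 v(a) = C1 + a^(((re(k) - 2)*re(k) + im(k)^2)/(re(k)^2 + im(k)^2))*(C2*sin(2*log(a)*Abs(im(k))/(re(k)^2 + im(k)^2)) + C3*cos(2*log(a)*im(k)/(re(k)^2 + im(k)^2)))


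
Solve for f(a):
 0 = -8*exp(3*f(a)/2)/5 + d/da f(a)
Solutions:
 f(a) = 2*log(-1/(C1 + 24*a))/3 + 2*log(10)/3
 f(a) = 2*log(10^(1/3)*(-1/(C1 + 8*a))^(1/3)*(-3^(2/3) - 3*3^(1/6)*I)/6)
 f(a) = 2*log(10^(1/3)*(-1/(C1 + 8*a))^(1/3)*(-3^(2/3) + 3*3^(1/6)*I)/6)


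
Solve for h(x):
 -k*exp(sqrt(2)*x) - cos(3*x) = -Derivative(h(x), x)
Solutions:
 h(x) = C1 + sqrt(2)*k*exp(sqrt(2)*x)/2 + sin(3*x)/3


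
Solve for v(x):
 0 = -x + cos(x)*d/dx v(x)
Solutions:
 v(x) = C1 + Integral(x/cos(x), x)


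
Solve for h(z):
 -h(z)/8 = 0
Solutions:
 h(z) = 0


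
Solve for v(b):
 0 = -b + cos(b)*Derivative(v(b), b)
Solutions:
 v(b) = C1 + Integral(b/cos(b), b)


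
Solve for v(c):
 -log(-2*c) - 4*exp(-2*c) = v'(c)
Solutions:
 v(c) = C1 - c*log(-c) + c*(1 - log(2)) + 2*exp(-2*c)


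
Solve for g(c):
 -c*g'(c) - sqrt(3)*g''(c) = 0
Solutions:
 g(c) = C1 + C2*erf(sqrt(2)*3^(3/4)*c/6)


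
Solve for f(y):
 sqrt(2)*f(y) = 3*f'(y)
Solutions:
 f(y) = C1*exp(sqrt(2)*y/3)


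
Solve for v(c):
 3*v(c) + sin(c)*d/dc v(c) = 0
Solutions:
 v(c) = C1*(cos(c) + 1)^(3/2)/(cos(c) - 1)^(3/2)


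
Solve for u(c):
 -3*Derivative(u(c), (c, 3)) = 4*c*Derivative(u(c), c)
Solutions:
 u(c) = C1 + Integral(C2*airyai(-6^(2/3)*c/3) + C3*airybi(-6^(2/3)*c/3), c)


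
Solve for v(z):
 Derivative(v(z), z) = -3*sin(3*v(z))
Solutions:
 v(z) = -acos((-C1 - exp(18*z))/(C1 - exp(18*z)))/3 + 2*pi/3
 v(z) = acos((-C1 - exp(18*z))/(C1 - exp(18*z)))/3


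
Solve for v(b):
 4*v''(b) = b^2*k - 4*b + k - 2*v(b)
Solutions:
 v(b) = C1*sin(sqrt(2)*b/2) + C2*cos(sqrt(2)*b/2) + b^2*k/2 - 2*b - 3*k/2


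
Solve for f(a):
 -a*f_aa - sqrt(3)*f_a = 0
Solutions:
 f(a) = C1 + C2*a^(1 - sqrt(3))


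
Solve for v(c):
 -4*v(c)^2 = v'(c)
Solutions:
 v(c) = 1/(C1 + 4*c)


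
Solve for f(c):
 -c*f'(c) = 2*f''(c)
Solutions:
 f(c) = C1 + C2*erf(c/2)


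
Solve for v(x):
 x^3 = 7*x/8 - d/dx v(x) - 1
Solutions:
 v(x) = C1 - x^4/4 + 7*x^2/16 - x


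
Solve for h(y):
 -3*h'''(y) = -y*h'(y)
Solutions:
 h(y) = C1 + Integral(C2*airyai(3^(2/3)*y/3) + C3*airybi(3^(2/3)*y/3), y)


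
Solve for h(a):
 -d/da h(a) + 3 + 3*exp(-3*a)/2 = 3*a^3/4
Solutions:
 h(a) = C1 - 3*a^4/16 + 3*a - exp(-3*a)/2


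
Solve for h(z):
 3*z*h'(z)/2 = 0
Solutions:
 h(z) = C1


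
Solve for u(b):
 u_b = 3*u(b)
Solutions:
 u(b) = C1*exp(3*b)


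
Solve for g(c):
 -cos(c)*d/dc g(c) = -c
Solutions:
 g(c) = C1 + Integral(c/cos(c), c)


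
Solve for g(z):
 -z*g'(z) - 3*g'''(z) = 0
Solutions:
 g(z) = C1 + Integral(C2*airyai(-3^(2/3)*z/3) + C3*airybi(-3^(2/3)*z/3), z)


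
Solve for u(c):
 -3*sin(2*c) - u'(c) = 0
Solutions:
 u(c) = C1 + 3*cos(2*c)/2


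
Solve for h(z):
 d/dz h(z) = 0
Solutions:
 h(z) = C1


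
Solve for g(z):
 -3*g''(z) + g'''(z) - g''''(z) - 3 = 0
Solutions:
 g(z) = C1 + C2*z - z^2/2 + (C3*sin(sqrt(11)*z/2) + C4*cos(sqrt(11)*z/2))*exp(z/2)


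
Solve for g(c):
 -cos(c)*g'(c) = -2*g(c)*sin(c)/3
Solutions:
 g(c) = C1/cos(c)^(2/3)


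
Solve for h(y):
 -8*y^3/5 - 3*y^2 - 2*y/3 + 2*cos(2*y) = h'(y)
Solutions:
 h(y) = C1 - 2*y^4/5 - y^3 - y^2/3 + sin(2*y)


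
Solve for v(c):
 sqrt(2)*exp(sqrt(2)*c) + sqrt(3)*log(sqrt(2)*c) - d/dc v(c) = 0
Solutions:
 v(c) = C1 + sqrt(3)*c*log(c) + sqrt(3)*c*(-1 + log(2)/2) + exp(sqrt(2)*c)


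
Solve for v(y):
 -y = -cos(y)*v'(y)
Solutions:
 v(y) = C1 + Integral(y/cos(y), y)


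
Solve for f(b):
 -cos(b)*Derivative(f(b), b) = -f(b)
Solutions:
 f(b) = C1*sqrt(sin(b) + 1)/sqrt(sin(b) - 1)


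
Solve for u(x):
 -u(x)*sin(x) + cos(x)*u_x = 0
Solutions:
 u(x) = C1/cos(x)


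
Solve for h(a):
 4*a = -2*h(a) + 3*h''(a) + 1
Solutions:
 h(a) = C1*exp(-sqrt(6)*a/3) + C2*exp(sqrt(6)*a/3) - 2*a + 1/2


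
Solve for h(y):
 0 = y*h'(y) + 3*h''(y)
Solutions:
 h(y) = C1 + C2*erf(sqrt(6)*y/6)


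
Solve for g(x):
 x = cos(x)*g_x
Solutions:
 g(x) = C1 + Integral(x/cos(x), x)


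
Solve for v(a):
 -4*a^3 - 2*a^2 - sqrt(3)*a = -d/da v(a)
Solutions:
 v(a) = C1 + a^4 + 2*a^3/3 + sqrt(3)*a^2/2


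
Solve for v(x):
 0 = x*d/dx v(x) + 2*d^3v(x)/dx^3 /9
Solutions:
 v(x) = C1 + Integral(C2*airyai(-6^(2/3)*x/2) + C3*airybi(-6^(2/3)*x/2), x)


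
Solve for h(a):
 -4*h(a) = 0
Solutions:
 h(a) = 0


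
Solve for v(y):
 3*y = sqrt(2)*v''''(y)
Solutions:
 v(y) = C1 + C2*y + C3*y^2 + C4*y^3 + sqrt(2)*y^5/80


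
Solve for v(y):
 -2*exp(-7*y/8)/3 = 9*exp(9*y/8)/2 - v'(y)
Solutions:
 v(y) = C1 + 4*exp(9*y/8) - 16*exp(-7*y/8)/21


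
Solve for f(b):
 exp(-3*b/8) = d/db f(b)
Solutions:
 f(b) = C1 - 8*exp(-3*b/8)/3


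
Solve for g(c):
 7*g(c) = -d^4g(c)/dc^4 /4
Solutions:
 g(c) = (C1*sin(7^(1/4)*c) + C2*cos(7^(1/4)*c))*exp(-7^(1/4)*c) + (C3*sin(7^(1/4)*c) + C4*cos(7^(1/4)*c))*exp(7^(1/4)*c)


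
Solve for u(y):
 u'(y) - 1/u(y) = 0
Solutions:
 u(y) = -sqrt(C1 + 2*y)
 u(y) = sqrt(C1 + 2*y)


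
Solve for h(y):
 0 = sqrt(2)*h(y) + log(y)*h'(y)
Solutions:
 h(y) = C1*exp(-sqrt(2)*li(y))


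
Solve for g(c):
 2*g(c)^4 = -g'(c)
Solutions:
 g(c) = (-3^(2/3) - 3*3^(1/6)*I)*(1/(C1 + 2*c))^(1/3)/6
 g(c) = (-3^(2/3) + 3*3^(1/6)*I)*(1/(C1 + 2*c))^(1/3)/6
 g(c) = (1/(C1 + 6*c))^(1/3)


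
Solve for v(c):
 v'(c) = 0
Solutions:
 v(c) = C1


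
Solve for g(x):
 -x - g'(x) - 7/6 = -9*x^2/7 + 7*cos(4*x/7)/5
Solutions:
 g(x) = C1 + 3*x^3/7 - x^2/2 - 7*x/6 - 49*sin(4*x/7)/20


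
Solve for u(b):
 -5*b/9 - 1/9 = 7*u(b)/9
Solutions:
 u(b) = -5*b/7 - 1/7


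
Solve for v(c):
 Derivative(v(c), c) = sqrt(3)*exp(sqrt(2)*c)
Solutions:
 v(c) = C1 + sqrt(6)*exp(sqrt(2)*c)/2


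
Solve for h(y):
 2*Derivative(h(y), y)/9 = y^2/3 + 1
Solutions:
 h(y) = C1 + y^3/2 + 9*y/2


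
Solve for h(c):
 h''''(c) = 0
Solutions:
 h(c) = C1 + C2*c + C3*c^2 + C4*c^3


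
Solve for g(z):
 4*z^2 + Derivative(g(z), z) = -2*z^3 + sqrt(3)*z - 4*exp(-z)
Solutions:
 g(z) = C1 - z^4/2 - 4*z^3/3 + sqrt(3)*z^2/2 + 4*exp(-z)


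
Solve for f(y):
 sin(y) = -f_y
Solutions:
 f(y) = C1 + cos(y)


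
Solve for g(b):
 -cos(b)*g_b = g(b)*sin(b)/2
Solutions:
 g(b) = C1*sqrt(cos(b))


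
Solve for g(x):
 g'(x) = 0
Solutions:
 g(x) = C1


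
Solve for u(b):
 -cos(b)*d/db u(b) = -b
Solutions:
 u(b) = C1 + Integral(b/cos(b), b)


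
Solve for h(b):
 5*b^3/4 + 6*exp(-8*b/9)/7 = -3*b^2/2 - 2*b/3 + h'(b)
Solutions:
 h(b) = C1 + 5*b^4/16 + b^3/2 + b^2/3 - 27*exp(-8*b/9)/28


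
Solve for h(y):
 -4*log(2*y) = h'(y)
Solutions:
 h(y) = C1 - 4*y*log(y) - y*log(16) + 4*y


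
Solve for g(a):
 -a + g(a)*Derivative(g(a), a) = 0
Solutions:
 g(a) = -sqrt(C1 + a^2)
 g(a) = sqrt(C1 + a^2)


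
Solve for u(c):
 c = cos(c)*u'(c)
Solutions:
 u(c) = C1 + Integral(c/cos(c), c)


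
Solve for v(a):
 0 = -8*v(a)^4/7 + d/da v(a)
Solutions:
 v(a) = 7^(1/3)*(-1/(C1 + 24*a))^(1/3)
 v(a) = 7^(1/3)*(-1/(C1 + 8*a))^(1/3)*(-3^(2/3) - 3*3^(1/6)*I)/6
 v(a) = 7^(1/3)*(-1/(C1 + 8*a))^(1/3)*(-3^(2/3) + 3*3^(1/6)*I)/6


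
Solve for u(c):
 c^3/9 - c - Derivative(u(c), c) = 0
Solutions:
 u(c) = C1 + c^4/36 - c^2/2


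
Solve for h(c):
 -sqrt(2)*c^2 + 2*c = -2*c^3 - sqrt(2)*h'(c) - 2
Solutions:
 h(c) = C1 - sqrt(2)*c^4/4 + c^3/3 - sqrt(2)*c^2/2 - sqrt(2)*c


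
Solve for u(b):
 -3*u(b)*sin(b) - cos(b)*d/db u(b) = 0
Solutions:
 u(b) = C1*cos(b)^3


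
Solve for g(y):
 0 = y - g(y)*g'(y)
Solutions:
 g(y) = -sqrt(C1 + y^2)
 g(y) = sqrt(C1 + y^2)


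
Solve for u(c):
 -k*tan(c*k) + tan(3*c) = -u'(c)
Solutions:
 u(c) = C1 + k*Piecewise((-log(cos(c*k))/k, Ne(k, 0)), (0, True)) + log(cos(3*c))/3


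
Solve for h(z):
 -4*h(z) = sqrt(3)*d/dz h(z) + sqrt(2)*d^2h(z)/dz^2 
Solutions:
 h(z) = (C1*sin(sqrt(2)*z*sqrt(-3 + 16*sqrt(2))/4) + C2*cos(sqrt(2)*z*sqrt(-3 + 16*sqrt(2))/4))*exp(-sqrt(6)*z/4)


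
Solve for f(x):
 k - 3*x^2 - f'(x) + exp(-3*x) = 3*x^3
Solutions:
 f(x) = C1 + k*x - 3*x^4/4 - x^3 - exp(-3*x)/3


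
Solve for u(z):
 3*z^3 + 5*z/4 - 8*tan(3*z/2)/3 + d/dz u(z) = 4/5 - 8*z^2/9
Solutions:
 u(z) = C1 - 3*z^4/4 - 8*z^3/27 - 5*z^2/8 + 4*z/5 - 16*log(cos(3*z/2))/9


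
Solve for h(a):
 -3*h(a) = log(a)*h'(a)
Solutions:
 h(a) = C1*exp(-3*li(a))


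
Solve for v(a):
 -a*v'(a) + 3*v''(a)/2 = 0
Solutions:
 v(a) = C1 + C2*erfi(sqrt(3)*a/3)


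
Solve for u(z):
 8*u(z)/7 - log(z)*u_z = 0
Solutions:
 u(z) = C1*exp(8*li(z)/7)


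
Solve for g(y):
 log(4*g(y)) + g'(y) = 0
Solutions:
 Integral(1/(log(_y) + 2*log(2)), (_y, g(y))) = C1 - y


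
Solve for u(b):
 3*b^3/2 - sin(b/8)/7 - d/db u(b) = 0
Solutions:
 u(b) = C1 + 3*b^4/8 + 8*cos(b/8)/7


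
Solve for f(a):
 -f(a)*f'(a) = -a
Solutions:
 f(a) = -sqrt(C1 + a^2)
 f(a) = sqrt(C1 + a^2)


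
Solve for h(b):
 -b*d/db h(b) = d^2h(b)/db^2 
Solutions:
 h(b) = C1 + C2*erf(sqrt(2)*b/2)


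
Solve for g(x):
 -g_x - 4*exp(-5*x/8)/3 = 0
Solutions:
 g(x) = C1 + 32*exp(-5*x/8)/15


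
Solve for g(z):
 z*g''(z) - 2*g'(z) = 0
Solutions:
 g(z) = C1 + C2*z^3


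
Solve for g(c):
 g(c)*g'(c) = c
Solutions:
 g(c) = -sqrt(C1 + c^2)
 g(c) = sqrt(C1 + c^2)


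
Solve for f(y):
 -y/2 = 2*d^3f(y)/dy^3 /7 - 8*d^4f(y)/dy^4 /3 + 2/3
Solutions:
 f(y) = C1 + C2*y + C3*y^2 + C4*exp(3*y/28) - 7*y^4/96 - 28*y^3/9


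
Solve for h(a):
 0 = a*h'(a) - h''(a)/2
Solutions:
 h(a) = C1 + C2*erfi(a)


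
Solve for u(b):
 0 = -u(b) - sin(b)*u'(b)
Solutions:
 u(b) = C1*sqrt(cos(b) + 1)/sqrt(cos(b) - 1)


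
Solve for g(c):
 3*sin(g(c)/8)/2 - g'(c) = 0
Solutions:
 -3*c/2 + 4*log(cos(g(c)/8) - 1) - 4*log(cos(g(c)/8) + 1) = C1


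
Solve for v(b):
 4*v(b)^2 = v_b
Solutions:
 v(b) = -1/(C1 + 4*b)


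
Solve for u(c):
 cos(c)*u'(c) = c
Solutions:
 u(c) = C1 + Integral(c/cos(c), c)


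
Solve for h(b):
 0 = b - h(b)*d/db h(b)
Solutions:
 h(b) = -sqrt(C1 + b^2)
 h(b) = sqrt(C1 + b^2)


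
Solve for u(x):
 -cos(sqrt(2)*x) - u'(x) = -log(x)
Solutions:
 u(x) = C1 + x*log(x) - x - sqrt(2)*sin(sqrt(2)*x)/2


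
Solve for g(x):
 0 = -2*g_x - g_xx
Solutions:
 g(x) = C1 + C2*exp(-2*x)


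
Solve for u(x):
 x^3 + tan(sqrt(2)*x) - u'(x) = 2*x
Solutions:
 u(x) = C1 + x^4/4 - x^2 - sqrt(2)*log(cos(sqrt(2)*x))/2


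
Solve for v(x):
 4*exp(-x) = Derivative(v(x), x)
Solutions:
 v(x) = C1 - 4*exp(-x)


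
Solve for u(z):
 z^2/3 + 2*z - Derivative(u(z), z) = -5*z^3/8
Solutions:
 u(z) = C1 + 5*z^4/32 + z^3/9 + z^2


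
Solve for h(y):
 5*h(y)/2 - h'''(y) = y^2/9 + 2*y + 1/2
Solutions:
 h(y) = C3*exp(2^(2/3)*5^(1/3)*y/2) + 2*y^2/45 + 4*y/5 + (C1*sin(2^(2/3)*sqrt(3)*5^(1/3)*y/4) + C2*cos(2^(2/3)*sqrt(3)*5^(1/3)*y/4))*exp(-2^(2/3)*5^(1/3)*y/4) + 1/5


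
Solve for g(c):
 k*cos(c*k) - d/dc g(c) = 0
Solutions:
 g(c) = C1 + sin(c*k)


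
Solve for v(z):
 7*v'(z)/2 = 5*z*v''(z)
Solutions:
 v(z) = C1 + C2*z^(17/10)


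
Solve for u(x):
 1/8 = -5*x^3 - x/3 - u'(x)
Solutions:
 u(x) = C1 - 5*x^4/4 - x^2/6 - x/8


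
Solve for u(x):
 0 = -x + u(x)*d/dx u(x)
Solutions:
 u(x) = -sqrt(C1 + x^2)
 u(x) = sqrt(C1 + x^2)


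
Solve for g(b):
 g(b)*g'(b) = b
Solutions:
 g(b) = -sqrt(C1 + b^2)
 g(b) = sqrt(C1 + b^2)


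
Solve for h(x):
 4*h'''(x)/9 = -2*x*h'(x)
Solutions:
 h(x) = C1 + Integral(C2*airyai(-6^(2/3)*x/2) + C3*airybi(-6^(2/3)*x/2), x)


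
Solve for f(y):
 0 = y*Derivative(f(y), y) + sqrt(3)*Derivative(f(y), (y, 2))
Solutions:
 f(y) = C1 + C2*erf(sqrt(2)*3^(3/4)*y/6)


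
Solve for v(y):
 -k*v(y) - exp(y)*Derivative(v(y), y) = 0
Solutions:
 v(y) = C1*exp(k*exp(-y))


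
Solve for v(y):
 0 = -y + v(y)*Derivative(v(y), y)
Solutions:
 v(y) = -sqrt(C1 + y^2)
 v(y) = sqrt(C1 + y^2)


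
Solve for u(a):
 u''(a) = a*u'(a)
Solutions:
 u(a) = C1 + C2*erfi(sqrt(2)*a/2)


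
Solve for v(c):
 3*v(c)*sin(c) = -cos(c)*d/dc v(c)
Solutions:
 v(c) = C1*cos(c)^3


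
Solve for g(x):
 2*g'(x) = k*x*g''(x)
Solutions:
 g(x) = C1 + x^(((re(k) + 2)*re(k) + im(k)^2)/(re(k)^2 + im(k)^2))*(C2*sin(2*log(x)*Abs(im(k))/(re(k)^2 + im(k)^2)) + C3*cos(2*log(x)*im(k)/(re(k)^2 + im(k)^2)))


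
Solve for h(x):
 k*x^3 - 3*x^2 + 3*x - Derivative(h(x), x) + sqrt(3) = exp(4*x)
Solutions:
 h(x) = C1 + k*x^4/4 - x^3 + 3*x^2/2 + sqrt(3)*x - exp(4*x)/4


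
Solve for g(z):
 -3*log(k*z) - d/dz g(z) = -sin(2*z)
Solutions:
 g(z) = C1 - 3*z*log(k*z) + 3*z - cos(2*z)/2


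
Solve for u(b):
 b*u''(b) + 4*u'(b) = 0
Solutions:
 u(b) = C1 + C2/b^3


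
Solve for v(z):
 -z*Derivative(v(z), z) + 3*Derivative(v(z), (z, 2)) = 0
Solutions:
 v(z) = C1 + C2*erfi(sqrt(6)*z/6)


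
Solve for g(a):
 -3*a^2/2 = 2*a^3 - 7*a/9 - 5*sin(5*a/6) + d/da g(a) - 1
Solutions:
 g(a) = C1 - a^4/2 - a^3/2 + 7*a^2/18 + a - 6*cos(5*a/6)


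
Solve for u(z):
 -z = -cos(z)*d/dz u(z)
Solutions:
 u(z) = C1 + Integral(z/cos(z), z)


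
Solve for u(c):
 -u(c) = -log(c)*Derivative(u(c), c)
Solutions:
 u(c) = C1*exp(li(c))


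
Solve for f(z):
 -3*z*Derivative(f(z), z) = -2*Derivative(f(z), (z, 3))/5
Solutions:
 f(z) = C1 + Integral(C2*airyai(15^(1/3)*2^(2/3)*z/2) + C3*airybi(15^(1/3)*2^(2/3)*z/2), z)


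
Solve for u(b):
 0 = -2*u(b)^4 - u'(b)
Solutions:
 u(b) = (-3^(2/3) - 3*3^(1/6)*I)*(1/(C1 + 2*b))^(1/3)/6
 u(b) = (-3^(2/3) + 3*3^(1/6)*I)*(1/(C1 + 2*b))^(1/3)/6
 u(b) = (1/(C1 + 6*b))^(1/3)


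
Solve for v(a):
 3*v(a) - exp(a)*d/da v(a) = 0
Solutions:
 v(a) = C1*exp(-3*exp(-a))


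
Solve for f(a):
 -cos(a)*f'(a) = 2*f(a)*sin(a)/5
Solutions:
 f(a) = C1*cos(a)^(2/5)


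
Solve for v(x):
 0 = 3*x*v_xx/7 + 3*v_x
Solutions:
 v(x) = C1 + C2/x^6


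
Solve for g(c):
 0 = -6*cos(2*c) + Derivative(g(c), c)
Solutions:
 g(c) = C1 + 3*sin(2*c)


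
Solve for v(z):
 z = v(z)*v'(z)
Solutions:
 v(z) = -sqrt(C1 + z^2)
 v(z) = sqrt(C1 + z^2)


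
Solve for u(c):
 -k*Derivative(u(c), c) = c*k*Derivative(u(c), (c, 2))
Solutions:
 u(c) = C1 + C2*log(c)


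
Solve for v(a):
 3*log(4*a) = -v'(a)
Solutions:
 v(a) = C1 - 3*a*log(a) - a*log(64) + 3*a


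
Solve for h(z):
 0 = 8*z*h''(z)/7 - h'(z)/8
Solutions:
 h(z) = C1 + C2*z^(71/64)


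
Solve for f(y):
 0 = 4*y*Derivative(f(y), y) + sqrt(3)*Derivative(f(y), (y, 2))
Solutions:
 f(y) = C1 + C2*erf(sqrt(2)*3^(3/4)*y/3)


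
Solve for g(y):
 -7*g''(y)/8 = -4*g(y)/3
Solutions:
 g(y) = C1*exp(-4*sqrt(42)*y/21) + C2*exp(4*sqrt(42)*y/21)


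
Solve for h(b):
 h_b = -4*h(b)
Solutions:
 h(b) = C1*exp(-4*b)


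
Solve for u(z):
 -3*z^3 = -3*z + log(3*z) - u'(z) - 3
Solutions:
 u(z) = C1 + 3*z^4/4 - 3*z^2/2 + z*log(z) - 4*z + z*log(3)


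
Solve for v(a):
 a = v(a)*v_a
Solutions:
 v(a) = -sqrt(C1 + a^2)
 v(a) = sqrt(C1 + a^2)


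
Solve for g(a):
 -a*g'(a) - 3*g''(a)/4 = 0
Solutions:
 g(a) = C1 + C2*erf(sqrt(6)*a/3)


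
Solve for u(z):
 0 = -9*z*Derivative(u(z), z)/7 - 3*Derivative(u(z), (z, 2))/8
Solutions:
 u(z) = C1 + C2*erf(2*sqrt(21)*z/7)


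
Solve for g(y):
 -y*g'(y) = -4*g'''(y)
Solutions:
 g(y) = C1 + Integral(C2*airyai(2^(1/3)*y/2) + C3*airybi(2^(1/3)*y/2), y)


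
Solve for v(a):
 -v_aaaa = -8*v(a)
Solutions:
 v(a) = C1*exp(-2^(3/4)*a) + C2*exp(2^(3/4)*a) + C3*sin(2^(3/4)*a) + C4*cos(2^(3/4)*a)


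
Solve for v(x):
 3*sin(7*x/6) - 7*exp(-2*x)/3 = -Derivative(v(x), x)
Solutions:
 v(x) = C1 + 18*cos(7*x/6)/7 - 7*exp(-2*x)/6


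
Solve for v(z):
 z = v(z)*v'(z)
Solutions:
 v(z) = -sqrt(C1 + z^2)
 v(z) = sqrt(C1 + z^2)


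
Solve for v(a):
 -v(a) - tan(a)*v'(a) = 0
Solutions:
 v(a) = C1/sin(a)


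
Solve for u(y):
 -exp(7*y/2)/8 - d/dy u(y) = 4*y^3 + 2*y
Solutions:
 u(y) = C1 - y^4 - y^2 - exp(7*y/2)/28


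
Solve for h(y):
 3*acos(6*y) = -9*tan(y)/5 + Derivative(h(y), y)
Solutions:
 h(y) = C1 + 3*y*acos(6*y) - sqrt(1 - 36*y^2)/2 - 9*log(cos(y))/5


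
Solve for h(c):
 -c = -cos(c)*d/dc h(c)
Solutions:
 h(c) = C1 + Integral(c/cos(c), c)


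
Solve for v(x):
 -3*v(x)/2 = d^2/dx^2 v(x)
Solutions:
 v(x) = C1*sin(sqrt(6)*x/2) + C2*cos(sqrt(6)*x/2)


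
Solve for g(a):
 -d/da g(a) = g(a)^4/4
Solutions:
 g(a) = 2^(2/3)*(1/(C1 + 3*a))^(1/3)
 g(a) = (-6^(2/3) - 3*2^(2/3)*3^(1/6)*I)*(1/(C1 + a))^(1/3)/6
 g(a) = (-6^(2/3) + 3*2^(2/3)*3^(1/6)*I)*(1/(C1 + a))^(1/3)/6


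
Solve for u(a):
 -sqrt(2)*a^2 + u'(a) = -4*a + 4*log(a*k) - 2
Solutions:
 u(a) = C1 + sqrt(2)*a^3/3 - 2*a^2 + 4*a*log(a*k) - 6*a


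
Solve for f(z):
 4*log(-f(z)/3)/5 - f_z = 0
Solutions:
 -5*Integral(1/(log(-_y) - log(3)), (_y, f(z)))/4 = C1 - z


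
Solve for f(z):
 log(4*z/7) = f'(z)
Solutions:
 f(z) = C1 + z*log(z) - z + z*log(4/7)


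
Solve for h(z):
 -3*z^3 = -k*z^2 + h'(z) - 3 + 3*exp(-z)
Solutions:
 h(z) = C1 + k*z^3/3 - 3*z^4/4 + 3*z + 3*exp(-z)


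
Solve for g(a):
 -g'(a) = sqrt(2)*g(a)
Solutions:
 g(a) = C1*exp(-sqrt(2)*a)


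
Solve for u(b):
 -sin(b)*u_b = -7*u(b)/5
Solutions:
 u(b) = C1*(cos(b) - 1)^(7/10)/(cos(b) + 1)^(7/10)


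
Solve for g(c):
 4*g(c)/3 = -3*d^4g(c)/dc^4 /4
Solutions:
 g(c) = (C1*sin(sqrt(6)*c/3) + C2*cos(sqrt(6)*c/3))*exp(-sqrt(6)*c/3) + (C3*sin(sqrt(6)*c/3) + C4*cos(sqrt(6)*c/3))*exp(sqrt(6)*c/3)


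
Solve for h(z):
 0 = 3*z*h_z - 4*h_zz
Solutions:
 h(z) = C1 + C2*erfi(sqrt(6)*z/4)


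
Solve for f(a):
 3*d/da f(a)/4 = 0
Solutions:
 f(a) = C1


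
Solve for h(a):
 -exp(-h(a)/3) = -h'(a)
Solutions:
 h(a) = 3*log(C1 + a/3)


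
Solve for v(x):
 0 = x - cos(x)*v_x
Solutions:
 v(x) = C1 + Integral(x/cos(x), x)


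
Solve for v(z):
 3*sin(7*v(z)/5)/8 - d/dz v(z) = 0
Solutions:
 -3*z/8 + 5*log(cos(7*v(z)/5) - 1)/14 - 5*log(cos(7*v(z)/5) + 1)/14 = C1


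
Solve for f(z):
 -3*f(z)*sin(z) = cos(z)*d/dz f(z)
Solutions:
 f(z) = C1*cos(z)^3


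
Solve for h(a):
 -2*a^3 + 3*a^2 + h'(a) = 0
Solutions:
 h(a) = C1 + a^4/2 - a^3


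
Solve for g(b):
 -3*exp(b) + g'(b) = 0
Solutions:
 g(b) = C1 + 3*exp(b)


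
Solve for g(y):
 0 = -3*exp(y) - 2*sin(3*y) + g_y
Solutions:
 g(y) = C1 + 3*exp(y) - 2*cos(3*y)/3


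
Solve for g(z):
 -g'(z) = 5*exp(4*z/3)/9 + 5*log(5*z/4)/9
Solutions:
 g(z) = C1 - 5*z*log(z)/9 + 5*z*(-log(5) + 1 + 2*log(2))/9 - 5*exp(4*z/3)/12


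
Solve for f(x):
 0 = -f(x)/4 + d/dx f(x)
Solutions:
 f(x) = C1*exp(x/4)


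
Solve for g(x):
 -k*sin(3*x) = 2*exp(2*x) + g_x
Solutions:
 g(x) = C1 + k*cos(3*x)/3 - exp(2*x)


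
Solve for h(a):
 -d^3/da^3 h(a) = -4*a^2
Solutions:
 h(a) = C1 + C2*a + C3*a^2 + a^5/15


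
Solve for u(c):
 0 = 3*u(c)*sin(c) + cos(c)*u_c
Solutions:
 u(c) = C1*cos(c)^3


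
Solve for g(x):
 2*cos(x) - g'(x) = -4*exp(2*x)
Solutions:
 g(x) = C1 + 2*exp(2*x) + 2*sin(x)


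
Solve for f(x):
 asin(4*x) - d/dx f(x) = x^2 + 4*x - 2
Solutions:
 f(x) = C1 - x^3/3 - 2*x^2 + x*asin(4*x) + 2*x + sqrt(1 - 16*x^2)/4


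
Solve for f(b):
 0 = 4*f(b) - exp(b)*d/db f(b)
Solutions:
 f(b) = C1*exp(-4*exp(-b))


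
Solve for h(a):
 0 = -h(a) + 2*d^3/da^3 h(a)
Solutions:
 h(a) = C3*exp(2^(2/3)*a/2) + (C1*sin(2^(2/3)*sqrt(3)*a/4) + C2*cos(2^(2/3)*sqrt(3)*a/4))*exp(-2^(2/3)*a/4)


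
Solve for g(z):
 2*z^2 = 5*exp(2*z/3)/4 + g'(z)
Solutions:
 g(z) = C1 + 2*z^3/3 - 15*exp(2*z/3)/8


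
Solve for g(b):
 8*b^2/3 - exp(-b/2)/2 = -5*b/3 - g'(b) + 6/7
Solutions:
 g(b) = C1 - 8*b^3/9 - 5*b^2/6 + 6*b/7 - 1/sqrt(exp(b))


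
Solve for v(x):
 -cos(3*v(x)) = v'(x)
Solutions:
 v(x) = -asin((C1 + exp(6*x))/(C1 - exp(6*x)))/3 + pi/3
 v(x) = asin((C1 + exp(6*x))/(C1 - exp(6*x)))/3


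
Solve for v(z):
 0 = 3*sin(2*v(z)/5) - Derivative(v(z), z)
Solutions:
 -3*z + 5*log(cos(2*v(z)/5) - 1)/4 - 5*log(cos(2*v(z)/5) + 1)/4 = C1


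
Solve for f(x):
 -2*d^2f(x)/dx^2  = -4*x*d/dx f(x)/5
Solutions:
 f(x) = C1 + C2*erfi(sqrt(5)*x/5)


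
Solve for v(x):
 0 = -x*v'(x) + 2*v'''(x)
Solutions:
 v(x) = C1 + Integral(C2*airyai(2^(2/3)*x/2) + C3*airybi(2^(2/3)*x/2), x)


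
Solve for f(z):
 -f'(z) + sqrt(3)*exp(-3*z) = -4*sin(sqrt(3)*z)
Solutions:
 f(z) = C1 - 4*sqrt(3)*cos(sqrt(3)*z)/3 - sqrt(3)*exp(-3*z)/3


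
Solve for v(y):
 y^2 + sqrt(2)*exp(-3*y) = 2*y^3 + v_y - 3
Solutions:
 v(y) = C1 - y^4/2 + y^3/3 + 3*y - sqrt(2)*exp(-3*y)/3


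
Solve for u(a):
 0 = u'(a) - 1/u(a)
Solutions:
 u(a) = -sqrt(C1 + 2*a)
 u(a) = sqrt(C1 + 2*a)


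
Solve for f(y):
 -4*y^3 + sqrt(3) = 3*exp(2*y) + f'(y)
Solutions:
 f(y) = C1 - y^4 + sqrt(3)*y - 3*exp(2*y)/2


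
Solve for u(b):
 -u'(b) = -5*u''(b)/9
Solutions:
 u(b) = C1 + C2*exp(9*b/5)


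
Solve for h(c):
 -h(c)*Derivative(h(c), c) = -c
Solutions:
 h(c) = -sqrt(C1 + c^2)
 h(c) = sqrt(C1 + c^2)


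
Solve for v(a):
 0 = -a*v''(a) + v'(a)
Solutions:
 v(a) = C1 + C2*a^2


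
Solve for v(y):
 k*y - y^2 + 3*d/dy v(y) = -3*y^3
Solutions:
 v(y) = C1 - k*y^2/6 - y^4/4 + y^3/9


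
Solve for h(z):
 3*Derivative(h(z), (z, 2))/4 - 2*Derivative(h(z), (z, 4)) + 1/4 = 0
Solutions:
 h(z) = C1 + C2*z + C3*exp(-sqrt(6)*z/4) + C4*exp(sqrt(6)*z/4) - z^2/6


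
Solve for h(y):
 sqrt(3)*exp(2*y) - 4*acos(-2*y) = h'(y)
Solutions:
 h(y) = C1 - 4*y*acos(-2*y) - 2*sqrt(1 - 4*y^2) + sqrt(3)*exp(2*y)/2


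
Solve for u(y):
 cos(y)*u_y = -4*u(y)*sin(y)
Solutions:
 u(y) = C1*cos(y)^4


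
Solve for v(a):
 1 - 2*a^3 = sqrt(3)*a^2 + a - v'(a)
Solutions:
 v(a) = C1 + a^4/2 + sqrt(3)*a^3/3 + a^2/2 - a


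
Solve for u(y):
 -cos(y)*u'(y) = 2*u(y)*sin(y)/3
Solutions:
 u(y) = C1*cos(y)^(2/3)


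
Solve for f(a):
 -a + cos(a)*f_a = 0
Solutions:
 f(a) = C1 + Integral(a/cos(a), a)


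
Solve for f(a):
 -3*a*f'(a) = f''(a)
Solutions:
 f(a) = C1 + C2*erf(sqrt(6)*a/2)


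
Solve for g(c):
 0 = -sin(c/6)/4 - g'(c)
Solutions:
 g(c) = C1 + 3*cos(c/6)/2


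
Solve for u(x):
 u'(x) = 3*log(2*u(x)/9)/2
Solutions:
 -2*Integral(1/(log(_y) - 2*log(3) + log(2)), (_y, u(x)))/3 = C1 - x


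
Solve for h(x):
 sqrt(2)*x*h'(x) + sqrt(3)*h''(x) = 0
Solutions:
 h(x) = C1 + C2*erf(6^(3/4)*x/6)


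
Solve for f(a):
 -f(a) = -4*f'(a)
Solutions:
 f(a) = C1*exp(a/4)


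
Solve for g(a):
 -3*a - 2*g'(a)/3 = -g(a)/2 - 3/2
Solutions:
 g(a) = C1*exp(3*a/4) + 6*a + 5


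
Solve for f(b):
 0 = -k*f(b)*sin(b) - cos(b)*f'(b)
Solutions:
 f(b) = C1*exp(k*log(cos(b)))


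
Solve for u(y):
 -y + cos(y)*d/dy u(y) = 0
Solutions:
 u(y) = C1 + Integral(y/cos(y), y)


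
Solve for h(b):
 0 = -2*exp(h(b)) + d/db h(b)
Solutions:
 h(b) = log(-1/(C1 + 2*b))


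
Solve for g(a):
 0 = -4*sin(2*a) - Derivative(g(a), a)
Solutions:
 g(a) = C1 + 2*cos(2*a)


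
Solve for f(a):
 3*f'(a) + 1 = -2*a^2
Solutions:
 f(a) = C1 - 2*a^3/9 - a/3


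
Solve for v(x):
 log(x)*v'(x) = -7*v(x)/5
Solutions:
 v(x) = C1*exp(-7*li(x)/5)


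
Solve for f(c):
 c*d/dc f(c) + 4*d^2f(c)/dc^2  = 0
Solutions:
 f(c) = C1 + C2*erf(sqrt(2)*c/4)


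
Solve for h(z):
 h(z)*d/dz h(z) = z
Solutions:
 h(z) = -sqrt(C1 + z^2)
 h(z) = sqrt(C1 + z^2)


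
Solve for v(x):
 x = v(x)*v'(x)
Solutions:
 v(x) = -sqrt(C1 + x^2)
 v(x) = sqrt(C1 + x^2)


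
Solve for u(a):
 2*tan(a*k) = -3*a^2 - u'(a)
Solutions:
 u(a) = C1 - a^3 - 2*Piecewise((-log(cos(a*k))/k, Ne(k, 0)), (0, True))


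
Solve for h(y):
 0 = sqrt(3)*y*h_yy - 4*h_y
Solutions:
 h(y) = C1 + C2*y^(1 + 4*sqrt(3)/3)


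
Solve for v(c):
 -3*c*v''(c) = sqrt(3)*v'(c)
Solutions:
 v(c) = C1 + C2*c^(1 - sqrt(3)/3)


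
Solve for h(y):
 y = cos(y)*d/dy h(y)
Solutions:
 h(y) = C1 + Integral(y/cos(y), y)


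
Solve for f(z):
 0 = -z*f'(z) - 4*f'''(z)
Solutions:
 f(z) = C1 + Integral(C2*airyai(-2^(1/3)*z/2) + C3*airybi(-2^(1/3)*z/2), z)


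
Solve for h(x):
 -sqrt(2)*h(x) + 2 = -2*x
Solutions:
 h(x) = sqrt(2)*(x + 1)


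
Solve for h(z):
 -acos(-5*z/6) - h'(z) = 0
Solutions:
 h(z) = C1 - z*acos(-5*z/6) - sqrt(36 - 25*z^2)/5


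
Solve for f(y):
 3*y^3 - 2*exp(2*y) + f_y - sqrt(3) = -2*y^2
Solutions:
 f(y) = C1 - 3*y^4/4 - 2*y^3/3 + sqrt(3)*y + exp(2*y)


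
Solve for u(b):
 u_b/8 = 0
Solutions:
 u(b) = C1


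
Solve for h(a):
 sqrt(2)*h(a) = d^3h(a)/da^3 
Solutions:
 h(a) = C3*exp(2^(1/6)*a) + (C1*sin(2^(1/6)*sqrt(3)*a/2) + C2*cos(2^(1/6)*sqrt(3)*a/2))*exp(-2^(1/6)*a/2)


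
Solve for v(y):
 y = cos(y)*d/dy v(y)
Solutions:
 v(y) = C1 + Integral(y/cos(y), y)


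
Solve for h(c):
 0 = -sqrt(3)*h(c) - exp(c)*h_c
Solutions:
 h(c) = C1*exp(sqrt(3)*exp(-c))


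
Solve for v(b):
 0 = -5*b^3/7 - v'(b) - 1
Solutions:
 v(b) = C1 - 5*b^4/28 - b


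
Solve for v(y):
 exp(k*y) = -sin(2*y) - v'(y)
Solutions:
 v(y) = C1 + cos(2*y)/2 - exp(k*y)/k


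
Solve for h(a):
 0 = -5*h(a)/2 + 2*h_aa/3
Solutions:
 h(a) = C1*exp(-sqrt(15)*a/2) + C2*exp(sqrt(15)*a/2)


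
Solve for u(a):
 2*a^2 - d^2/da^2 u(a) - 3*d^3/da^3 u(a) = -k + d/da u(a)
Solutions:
 u(a) = C1 + 2*a^3/3 - 2*a^2 + a*k - 8*a + (C2*sin(sqrt(11)*a/6) + C3*cos(sqrt(11)*a/6))*exp(-a/6)


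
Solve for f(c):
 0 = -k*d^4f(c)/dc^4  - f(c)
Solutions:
 f(c) = C1*exp(-c*(-1/k)^(1/4)) + C2*exp(c*(-1/k)^(1/4)) + C3*exp(-I*c*(-1/k)^(1/4)) + C4*exp(I*c*(-1/k)^(1/4))


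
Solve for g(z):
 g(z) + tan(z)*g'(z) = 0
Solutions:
 g(z) = C1/sin(z)


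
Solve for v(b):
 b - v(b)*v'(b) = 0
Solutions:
 v(b) = -sqrt(C1 + b^2)
 v(b) = sqrt(C1 + b^2)


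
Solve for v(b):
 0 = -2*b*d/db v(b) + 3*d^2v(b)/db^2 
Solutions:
 v(b) = C1 + C2*erfi(sqrt(3)*b/3)


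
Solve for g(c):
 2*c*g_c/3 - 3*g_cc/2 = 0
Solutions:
 g(c) = C1 + C2*erfi(sqrt(2)*c/3)


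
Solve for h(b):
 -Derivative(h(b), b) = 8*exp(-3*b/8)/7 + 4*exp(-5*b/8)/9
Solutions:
 h(b) = C1 + 64*exp(-3*b/8)/21 + 32*exp(-5*b/8)/45


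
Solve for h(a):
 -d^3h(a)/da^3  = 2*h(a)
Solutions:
 h(a) = C3*exp(-2^(1/3)*a) + (C1*sin(2^(1/3)*sqrt(3)*a/2) + C2*cos(2^(1/3)*sqrt(3)*a/2))*exp(2^(1/3)*a/2)


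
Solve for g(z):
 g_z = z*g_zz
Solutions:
 g(z) = C1 + C2*z^2


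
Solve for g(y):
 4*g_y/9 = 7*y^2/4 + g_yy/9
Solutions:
 g(y) = C1 + C2*exp(4*y) + 21*y^3/16 + 63*y^2/64 + 63*y/128


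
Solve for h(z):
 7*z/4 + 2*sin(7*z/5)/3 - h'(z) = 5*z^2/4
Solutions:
 h(z) = C1 - 5*z^3/12 + 7*z^2/8 - 10*cos(7*z/5)/21


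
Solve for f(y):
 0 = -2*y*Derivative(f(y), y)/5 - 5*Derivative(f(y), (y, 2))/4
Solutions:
 f(y) = C1 + C2*erf(2*y/5)


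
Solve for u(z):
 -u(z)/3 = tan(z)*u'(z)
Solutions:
 u(z) = C1/sin(z)^(1/3)


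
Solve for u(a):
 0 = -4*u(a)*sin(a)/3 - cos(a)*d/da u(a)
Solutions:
 u(a) = C1*cos(a)^(4/3)


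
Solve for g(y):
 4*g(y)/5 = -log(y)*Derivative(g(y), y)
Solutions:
 g(y) = C1*exp(-4*li(y)/5)


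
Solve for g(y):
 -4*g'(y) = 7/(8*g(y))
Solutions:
 g(y) = -sqrt(C1 - 7*y)/4
 g(y) = sqrt(C1 - 7*y)/4
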